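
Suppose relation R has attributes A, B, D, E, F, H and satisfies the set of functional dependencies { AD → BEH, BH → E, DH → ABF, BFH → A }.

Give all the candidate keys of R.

{A, D}; {D, H}

{A, D}⁺: AD→BEH adds B, E, H; DH→ABF adds F → {A, B, D, E, F, H}.
{D, H}⁺: DH→ABF adds A, B, F; AD→BEH adds E → {A, B, D, E, F, H}.
Any other superkey contains one of these as a subset, so there are no further candidate keys.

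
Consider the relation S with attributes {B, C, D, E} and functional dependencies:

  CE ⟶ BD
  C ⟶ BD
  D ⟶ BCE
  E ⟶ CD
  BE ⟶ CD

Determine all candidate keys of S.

{C}; {D}; {E}

{C}⁺: C→BD adds B, D; D→BCE adds E → {B, C, D, E}.
{D}⁺: D→BCE adds B, C, E → {B, C, D, E}.
{E}⁺: E→CD adds C, D; CE→BD adds B → {B, C, D, E}.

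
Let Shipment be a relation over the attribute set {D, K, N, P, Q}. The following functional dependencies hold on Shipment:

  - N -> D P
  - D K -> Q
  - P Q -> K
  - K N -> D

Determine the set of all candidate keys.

KN, NQ

Attribute N never appears on the right-hand side of any dependency, so N must belong to every candidate key.
{N}⁺ = {D, N, P}, which is not all of the schema, so we must add further attributes.
{K, N}⁺: N→DP adds D, P; DK→Q adds Q → {D, K, N, P, Q}.
{N, Q}⁺: N→DP adds D, P; PQ→K adds K → {D, K, N, P, Q}.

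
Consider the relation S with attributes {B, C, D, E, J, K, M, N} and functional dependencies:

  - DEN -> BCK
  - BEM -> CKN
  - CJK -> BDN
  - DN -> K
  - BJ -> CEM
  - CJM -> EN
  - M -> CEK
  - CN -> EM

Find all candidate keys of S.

Attribute J never appears on the right-hand side of any dependency, so J must belong to every candidate key.
{J}⁺ = {J}, which is not all of the schema, so we must add further attributes.
{B, J}⁺: BJ→CEM adds C, E, M; CJM→EN adds N; M→CEK adds K; CJK→BDN adds D → {B, C, D, E, J, K, M, N}. Minimal: {J}⁺ = {J}; {B}⁺ = {B} — none reach the full schema.
{J, M}⁺: M→CEK adds C, E, K; CJK→BDN adds B, D, N → {B, C, D, E, J, K, M, N}. Minimal: {M}⁺ = {C, E, K, M}; {J}⁺ = {J} — none reach the full schema.
{C, J, K}⁺: CJK→BDN adds B, D, N; BJ→CEM adds E, M → {B, C, D, E, J, K, M, N}. Minimal: {J, K}⁺ = {J, K}; {C, K}⁺ = {C, K}; {C, J}⁺ = {C, J} — none reach the full schema.
{C, J, N}⁺: CN→EM adds E, M; M→CEK adds K; CJK→BDN adds B, D → {B, C, D, E, J, K, M, N}. Minimal: {J, N}⁺ = {J, N}; {C, N}⁺ = {C, E, K, M, N}; {C, J}⁺ = {C, J} — none reach the full schema.
{D, E, J, N}⁺: DEN→BCK adds B, C, K; BJ→CEM adds M → {B, C, D, E, J, K, M, N}. Minimal: {E, J, N}⁺ = {E, J, N}; {D, J, N}⁺ = {D, J, K, N}; {D, E, N}⁺ = {B, C, D, E, K, M, N}; … — none reach the full schema.

{B, J}; {J, M}; {C, J, K}; {C, J, N}; {D, E, J, N}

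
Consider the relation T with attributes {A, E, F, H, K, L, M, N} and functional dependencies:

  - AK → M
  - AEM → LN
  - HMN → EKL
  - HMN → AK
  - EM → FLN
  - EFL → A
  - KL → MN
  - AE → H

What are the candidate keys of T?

{E, M}⁺: EM→FLN adds F, L, N; EFL→A adds A; AE→H adds H; HMN→EKL adds K → {A, E, F, H, K, L, M, N}. Minimal: {M}⁺ = {M}; {E}⁺ = {E} — none reach the full schema.
{A, E, K}⁺: AK→M adds M; AEM→LN adds L, N; EM→FLN adds F; AE→H adds H → {A, E, F, H, K, L, M, N}. Minimal: {E, K}⁺ = {E, K}; {A, K}⁺ = {A, K, M}; {A, E}⁺ = {A, E, H} — none reach the full schema.
{E, K, L}⁺: KL→MN adds M, N; EM→FLN adds F; EFL→A adds A; AE→H adds H → {A, E, F, H, K, L, M, N}. Minimal: {K, L}⁺ = {K, L, M, N}; {E, L}⁺ = {E, L}; {E, K}⁺ = {E, K} — none reach the full schema.
{H, K, L}⁺: KL→MN adds M, N; HMN→EKL adds E; HMN→AK adds A; EM→FLN adds F → {A, E, F, H, K, L, M, N}. Minimal: {K, L}⁺ = {K, L, M, N}; {H, L}⁺ = {H, L}; {H, K}⁺ = {H, K} — none reach the full schema.
{H, M, N}⁺: HMN→EKL adds E, K, L; HMN→AK adds A; EM→FLN adds F → {A, E, F, H, K, L, M, N}. Minimal: {M, N}⁺ = {M, N}; {H, N}⁺ = {H, N}; {H, M}⁺ = {H, M} — none reach the full schema.
{A, H, K, N}⁺: AK→M adds M; HMN→EKL adds E, L; EM→FLN adds F → {A, E, F, H, K, L, M, N}. Minimal: {H, K, N}⁺ = {H, K, N}; {A, K, N}⁺ = {A, K, M, N}; {A, H, N}⁺ = {A, H, N}; … — none reach the full schema.

{E, M}; {A, E, K}; {E, K, L}; {H, K, L}; {H, M, N}; {A, H, K, N}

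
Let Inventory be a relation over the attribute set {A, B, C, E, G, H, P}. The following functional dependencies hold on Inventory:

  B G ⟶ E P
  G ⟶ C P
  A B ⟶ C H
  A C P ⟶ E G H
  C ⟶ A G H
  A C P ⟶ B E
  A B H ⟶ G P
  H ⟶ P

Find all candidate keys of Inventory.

{C}⁺: C→AGH adds A, G, H; H→P adds P; ACP→EGH adds E; ACP→BE adds B → {A, B, C, E, G, H, P}.
{G}⁺: G→CP adds C, P; C→AGH adds A, H; ACP→BE adds B, E → {A, B, C, E, G, H, P}.
{A, B}⁺: AB→CH adds C, H; C→AGH adds G; ABH→GP adds P; BG→EP adds E → {A, B, C, E, G, H, P}. Minimal: {B}⁺ = {B}; {A}⁺ = {A} — none reach the full schema.

C; G; AB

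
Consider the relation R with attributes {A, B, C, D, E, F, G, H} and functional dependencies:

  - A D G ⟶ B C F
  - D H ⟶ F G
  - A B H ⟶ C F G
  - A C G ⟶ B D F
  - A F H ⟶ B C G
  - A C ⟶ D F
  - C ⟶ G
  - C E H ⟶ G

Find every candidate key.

Attributes A, E, H never appear on any right-hand side, so every candidate key must contain {A, E, H}.
{A, E, H}⁺ = {A, E, H}, which is not all of the schema, so we must add further attributes.
{A, B, E, H}⁺: ABH→CFG adds C, F, G; ACG→BDF adds D → {A, B, C, D, E, F, G, H}. Minimal: {B, E, H}⁺ = {B, E, H}; {A, E, H}⁺ = {A, E, H}; {A, B, H}⁺ = {A, B, C, D, F, G, H}; … — none reach the full schema.
{A, C, E, H}⁺: AC→DF adds D, F; C→G adds G; ADG→BCF adds B → {A, B, C, D, E, F, G, H}. Minimal: {C, E, H}⁺ = {C, E, G, H}; {A, E, H}⁺ = {A, E, H}; {A, C, H}⁺ = {A, B, C, D, F, G, H}; … — none reach the full schema.
{A, D, E, H}⁺: DH→FG adds F, G; AFH→BCG adds B, C → {A, B, C, D, E, F, G, H}. Minimal: {D, E, H}⁺ = {D, E, F, G, H}; {A, E, H}⁺ = {A, E, H}; {A, D, H}⁺ = {A, B, C, D, F, G, H}; … — none reach the full schema.
{A, E, F, H}⁺: AFH→BCG adds B, C, G; AC→DF adds D → {A, B, C, D, E, F, G, H}. Minimal: {E, F, H}⁺ = {E, F, H}; {A, F, H}⁺ = {A, B, C, D, F, G, H}; {A, E, H}⁺ = {A, E, H}; … — none reach the full schema.
Any other superkey contains one of these as a subset, so there are no further candidate keys.

ABEH; ACEH; ADEH; AEFH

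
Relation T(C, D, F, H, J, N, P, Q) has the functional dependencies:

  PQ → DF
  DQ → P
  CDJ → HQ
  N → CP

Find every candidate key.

Attributes J, N never appear on any right-hand side, so every candidate key must contain {J, N}.
{J, N}⁺ = {C, J, N, P}, which is not all of the schema, so we must add further attributes.
{D, J, N}⁺: N→CP adds C, P; CDJ→HQ adds H, Q; PQ→DF adds F → {C, D, F, H, J, N, P, Q}. Minimal: {J, N}⁺ = {C, J, N, P}; {D, N}⁺ = {C, D, N, P}; {D, J}⁺ = {D, J} — none reach the full schema.
{J, N, Q}⁺: N→CP adds C, P; PQ→DF adds D, F; CDJ→HQ adds H → {C, D, F, H, J, N, P, Q}. Minimal: {N, Q}⁺ = {C, D, F, N, P, Q}; {J, Q}⁺ = {J, Q}; {J, N}⁺ = {C, J, N, P} — none reach the full schema.
Any other superkey contains one of these as a subset, so there are no further candidate keys.

(D, J, N), (J, N, Q)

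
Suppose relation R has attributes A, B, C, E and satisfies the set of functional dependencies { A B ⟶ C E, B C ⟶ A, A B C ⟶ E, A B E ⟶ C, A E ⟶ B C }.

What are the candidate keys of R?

{A, B}⁺: AB→CE adds C, E → {A, B, C, E}. Minimal: {B}⁺ = {B}; {A}⁺ = {A} — none reach the full schema.
{A, E}⁺: AE→BC adds B, C → {A, B, C, E}. Minimal: {E}⁺ = {E}; {A}⁺ = {A} — none reach the full schema.
{B, C}⁺: BC→A adds A; ABC→E adds E → {A, B, C, E}. Minimal: {C}⁺ = {C}; {B}⁺ = {B} — none reach the full schema.

(A, B), (A, E), (B, C)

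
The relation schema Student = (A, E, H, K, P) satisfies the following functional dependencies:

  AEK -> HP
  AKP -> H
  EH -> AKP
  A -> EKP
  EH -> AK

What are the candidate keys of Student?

{A}⁺: A→EKP adds E, K, P; AEK→HP adds H → {A, E, H, K, P}.
{E, H}⁺: EH→AKP adds A, K, P → {A, E, H, K, P}.

A; EH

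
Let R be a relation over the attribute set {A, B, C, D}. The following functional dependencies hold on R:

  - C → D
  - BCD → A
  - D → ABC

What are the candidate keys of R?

{C}⁺: C→D adds D; D→ABC adds A, B → {A, B, C, D}.
{D}⁺: D→ABC adds A, B, C → {A, B, C, D}.
Any other superkey contains one of these as a subset, so there are no further candidate keys.

C, D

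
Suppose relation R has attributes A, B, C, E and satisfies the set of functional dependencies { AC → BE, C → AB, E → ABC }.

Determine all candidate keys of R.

{C}⁺: C→AB adds A, B; AC→BE adds E → {A, B, C, E}.
{E}⁺: E→ABC adds A, B, C → {A, B, C, E}.
Any other superkey contains one of these as a subset, so there are no further candidate keys.

C, E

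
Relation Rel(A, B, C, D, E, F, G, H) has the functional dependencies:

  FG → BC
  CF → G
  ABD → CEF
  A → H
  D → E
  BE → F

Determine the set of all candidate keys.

(A, B, D), (A, C, D, F), (A, D, F, G)

Attributes A, D never appear on any right-hand side, so every candidate key must contain {A, D}.
{A, D}⁺ = {A, D, E, H}, which is not all of the schema, so we must add further attributes.
{A, B, D}⁺: ABD→CEF adds C, E, F; A→H adds H; CF→G adds G → {A, B, C, D, E, F, G, H}.
{A, C, D, F}⁺: CF→G adds G; A→H adds H; D→E adds E; FG→BC adds B → {A, B, C, D, E, F, G, H}.
{A, D, F, G}⁺: FG→BC adds B, C; ABD→CEF adds E; A→H adds H → {A, B, C, D, E, F, G, H}.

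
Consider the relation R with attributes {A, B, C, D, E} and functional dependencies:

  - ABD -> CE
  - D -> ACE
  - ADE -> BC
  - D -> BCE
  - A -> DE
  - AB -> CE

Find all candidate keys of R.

A, D

{A}⁺: A→DE adds D, E; D→ACE adds C; ADE→BC adds B → {A, B, C, D, E}.
{D}⁺: D→ACE adds A, C, E; ADE→BC adds B → {A, B, C, D, E}.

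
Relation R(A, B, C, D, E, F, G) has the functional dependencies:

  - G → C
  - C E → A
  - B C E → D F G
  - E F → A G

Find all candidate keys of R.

(B, C, E), (B, E, F), (B, E, G)

Attributes B, E never appear on any right-hand side, so every candidate key must contain {B, E}.
{B, E}⁺ = {B, E}, which is not all of the schema, so we must add further attributes.
{B, C, E}⁺: CE→A adds A; BCE→DFG adds D, F, G → {A, B, C, D, E, F, G}. Minimal: {C, E}⁺ = {A, C, E}; {B, E}⁺ = {B, E}; {B, C}⁺ = {B, C} — none reach the full schema.
{B, E, F}⁺: EF→AG adds A, G; G→C adds C; BCE→DFG adds D → {A, B, C, D, E, F, G}. Minimal: {E, F}⁺ = {A, C, E, F, G}; {B, F}⁺ = {B, F}; {B, E}⁺ = {B, E} — none reach the full schema.
{B, E, G}⁺: G→C adds C; CE→A adds A; BCE→DFG adds D, F → {A, B, C, D, E, F, G}. Minimal: {E, G}⁺ = {A, C, E, G}; {B, G}⁺ = {B, C, G}; {B, E}⁺ = {B, E} — none reach the full schema.
Any other superkey contains one of these as a subset, so there are no further candidate keys.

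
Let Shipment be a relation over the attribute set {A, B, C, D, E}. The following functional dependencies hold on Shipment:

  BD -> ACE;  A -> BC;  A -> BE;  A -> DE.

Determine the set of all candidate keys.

(A), (B, D)

{A}⁺: A→BC adds B, C; A→BE adds E; A→DE adds D → {A, B, C, D, E}.
{B, D}⁺: BD→ACE adds A, C, E → {A, B, C, D, E}. Minimal: {D}⁺ = {D}; {B}⁺ = {B} — none reach the full schema.
Any other superkey contains one of these as a subset, so there are no further candidate keys.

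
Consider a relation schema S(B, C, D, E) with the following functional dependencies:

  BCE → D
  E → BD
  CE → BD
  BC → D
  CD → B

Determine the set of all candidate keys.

Attributes C, E never appear on any right-hand side, so every candidate key must contain {C, E}.
{C, E}⁺ = {B, C, D, E}, which is all of the schema, so {C, E} is the only candidate key.

CE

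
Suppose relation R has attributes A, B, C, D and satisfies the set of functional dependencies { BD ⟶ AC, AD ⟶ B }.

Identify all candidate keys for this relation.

{A, D}; {B, D}

Attribute D never appears on the right-hand side of any dependency, so D must belong to every candidate key.
{D}⁺ = {D}, which is not all of the schema, so we must add further attributes.
{A, D}⁺: AD→B adds B; BD→AC adds C → {A, B, C, D}. Minimal: {D}⁺ = {D}; {A}⁺ = {A} — none reach the full schema.
{B, D}⁺: BD→AC adds A, C → {A, B, C, D}. Minimal: {D}⁺ = {D}; {B}⁺ = {B} — none reach the full schema.
Any other superkey contains one of these as a subset, so there are no further candidate keys.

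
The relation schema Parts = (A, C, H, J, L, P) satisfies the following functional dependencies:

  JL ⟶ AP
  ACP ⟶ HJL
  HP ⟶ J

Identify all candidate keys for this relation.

Attribute C never appears on the right-hand side of any dependency, so C must belong to every candidate key.
{C}⁺ = {C}, which is not all of the schema, so we must add further attributes.
{A, C, P}⁺: ACP→HJL adds H, J, L → {A, C, H, J, L, P}. Minimal: {C, P}⁺ = {C, P}; {A, P}⁺ = {A, P}; {A, C}⁺ = {A, C} — none reach the full schema.
{C, J, L}⁺: JL→AP adds A, P; ACP→HJL adds H → {A, C, H, J, L, P}. Minimal: {J, L}⁺ = {A, J, L, P}; {C, L}⁺ = {C, L}; {C, J}⁺ = {C, J} — none reach the full schema.
{C, H, L, P}⁺: HP→J adds J; JL→AP adds A → {A, C, H, J, L, P}. Minimal: {H, L, P}⁺ = {A, H, J, L, P}; {C, L, P}⁺ = {C, L, P}; {C, H, P}⁺ = {C, H, J, P}; … — none reach the full schema.
Any other superkey contains one of these as a subset, so there are no further candidate keys.

{A, C, P}, {C, J, L}, {C, H, L, P}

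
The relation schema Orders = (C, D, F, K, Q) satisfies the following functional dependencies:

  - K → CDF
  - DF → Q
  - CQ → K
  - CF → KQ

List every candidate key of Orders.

{K}⁺: K→CDF adds C, D, F; DF→Q adds Q → {C, D, F, K, Q}.
{C, F}⁺: CF→KQ adds K, Q; K→CDF adds D → {C, D, F, K, Q}. Minimal: {F}⁺ = {F}; {C}⁺ = {C} — none reach the full schema.
{C, Q}⁺: CQ→K adds K; K→CDF adds D, F → {C, D, F, K, Q}. Minimal: {Q}⁺ = {Q}; {C}⁺ = {C} — none reach the full schema.

{K}; {C, F}; {C, Q}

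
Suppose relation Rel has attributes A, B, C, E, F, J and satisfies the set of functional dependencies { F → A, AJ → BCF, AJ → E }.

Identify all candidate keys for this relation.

Attribute J never appears on the right-hand side of any dependency, so J must belong to every candidate key.
{J}⁺ = {J}, which is not all of the schema, so we must add further attributes.
{A, J}⁺: AJ→BCF adds B, C, F; AJ→E adds E → {A, B, C, E, F, J}.
{F, J}⁺: F→A adds A; AJ→BCF adds B, C; AJ→E adds E → {A, B, C, E, F, J}.
Any other superkey contains one of these as a subset, so there are no further candidate keys.

{A, J}; {F, J}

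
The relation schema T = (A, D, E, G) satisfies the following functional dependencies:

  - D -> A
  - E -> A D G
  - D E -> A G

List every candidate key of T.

{E}

Attribute E never appears on the right-hand side of any dependency, so E must belong to every candidate key.
{E}⁺ = {A, D, E, G}, which is all of the schema, so {E} is the only candidate key.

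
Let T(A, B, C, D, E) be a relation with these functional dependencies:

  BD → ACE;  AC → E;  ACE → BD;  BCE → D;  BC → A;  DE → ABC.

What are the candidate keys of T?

AC, BC, BD, DE

{A, C}⁺: AC→E adds E; ACE→BD adds B, D → {A, B, C, D, E}. Minimal: {C}⁺ = {C}; {A}⁺ = {A} — none reach the full schema.
{B, C}⁺: BC→A adds A; AC→E adds E; ACE→BD adds D → {A, B, C, D, E}. Minimal: {C}⁺ = {C}; {B}⁺ = {B} — none reach the full schema.
{B, D}⁺: BD→ACE adds A, C, E → {A, B, C, D, E}. Minimal: {D}⁺ = {D}; {B}⁺ = {B} — none reach the full schema.
{D, E}⁺: DE→ABC adds A, B, C → {A, B, C, D, E}. Minimal: {E}⁺ = {E}; {D}⁺ = {D} — none reach the full schema.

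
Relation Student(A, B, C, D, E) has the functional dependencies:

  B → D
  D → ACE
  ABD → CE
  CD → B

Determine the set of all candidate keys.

{B}, {D}

{B}⁺: B→D adds D; D→ACE adds A, C, E → {A, B, C, D, E}.
{D}⁺: D→ACE adds A, C, E; CD→B adds B → {A, B, C, D, E}.
Any other superkey contains one of these as a subset, so there are no further candidate keys.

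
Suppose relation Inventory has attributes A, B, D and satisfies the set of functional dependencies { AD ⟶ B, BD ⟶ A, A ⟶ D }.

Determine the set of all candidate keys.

{A}⁺: A→D adds D; AD→B adds B → {A, B, D}.
{B, D}⁺: BD→A adds A → {A, B, D}. Minimal: {D}⁺ = {D}; {B}⁺ = {B} — none reach the full schema.

{A}; {B, D}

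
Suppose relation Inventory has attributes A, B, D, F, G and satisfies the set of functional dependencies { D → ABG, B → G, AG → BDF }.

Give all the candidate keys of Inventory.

{D}; {A, B}; {A, G}

{D}⁺: D→ABG adds A, B, G; AG→BDF adds F → {A, B, D, F, G}.
{A, B}⁺: B→G adds G; AG→BDF adds D, F → {A, B, D, F, G}. Minimal: {B}⁺ = {B, G}; {A}⁺ = {A} — none reach the full schema.
{A, G}⁺: AG→BDF adds B, D, F → {A, B, D, F, G}. Minimal: {G}⁺ = {G}; {A}⁺ = {A} — none reach the full schema.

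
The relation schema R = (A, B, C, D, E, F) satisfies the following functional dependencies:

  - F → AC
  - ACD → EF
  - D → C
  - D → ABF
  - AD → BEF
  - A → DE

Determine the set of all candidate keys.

A, D, F

{A}⁺: A→DE adds D, E; D→C adds C; D→ABF adds B, F → {A, B, C, D, E, F}.
{D}⁺: D→C adds C; D→ABF adds A, B, F; AD→BEF adds E → {A, B, C, D, E, F}.
{F}⁺: F→AC adds A, C; A→DE adds D, E; D→ABF adds B → {A, B, C, D, E, F}.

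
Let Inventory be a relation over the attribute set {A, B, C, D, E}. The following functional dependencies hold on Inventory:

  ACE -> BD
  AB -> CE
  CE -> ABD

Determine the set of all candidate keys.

{A, B}⁺: AB→CE adds C, E; CE→ABD adds D → {A, B, C, D, E}. Minimal: {B}⁺ = {B}; {A}⁺ = {A} — none reach the full schema.
{C, E}⁺: CE→ABD adds A, B, D → {A, B, C, D, E}. Minimal: {E}⁺ = {E}; {C}⁺ = {C} — none reach the full schema.
Any other superkey contains one of these as a subset, so there are no further candidate keys.

{A, B}, {C, E}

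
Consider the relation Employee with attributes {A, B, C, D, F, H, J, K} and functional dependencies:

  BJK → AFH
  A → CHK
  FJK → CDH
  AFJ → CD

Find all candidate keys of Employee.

{A, B, J}; {B, J, K}

{A, B, J}⁺: A→CHK adds C, H, K; BJK→AFH adds F; FJK→CDH adds D → {A, B, C, D, F, H, J, K}. Minimal: {B, J}⁺ = {B, J}; {A, J}⁺ = {A, C, H, J, K}; {A, B}⁺ = {A, B, C, H, K} — none reach the full schema.
{B, J, K}⁺: BJK→AFH adds A, F, H; A→CHK adds C; FJK→CDH adds D → {A, B, C, D, F, H, J, K}. Minimal: {J, K}⁺ = {J, K}; {B, K}⁺ = {B, K}; {B, J}⁺ = {B, J} — none reach the full schema.
Any other superkey contains one of these as a subset, so there are no further candidate keys.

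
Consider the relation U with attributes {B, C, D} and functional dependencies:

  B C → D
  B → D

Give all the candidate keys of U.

Attributes B, C never appear on any right-hand side, so every candidate key must contain {B, C}.
{B, C}⁺ = {B, C, D}, which is all of the schema, so {B, C} is the only candidate key.

{B, C}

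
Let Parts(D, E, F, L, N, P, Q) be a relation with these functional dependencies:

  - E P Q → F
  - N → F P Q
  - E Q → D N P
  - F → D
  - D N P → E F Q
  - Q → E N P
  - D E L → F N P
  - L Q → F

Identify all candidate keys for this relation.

Attribute L never appears on the right-hand side of any dependency, so L must belong to every candidate key.
{L}⁺ = {L}, which is not all of the schema, so we must add further attributes.
{L, N}⁺: N→FPQ adds F, P, Q; F→D adds D; DNP→EFQ adds E → {D, E, F, L, N, P, Q}. Minimal: {N}⁺ = {D, E, F, N, P, Q}; {L}⁺ = {L} — none reach the full schema.
{L, Q}⁺: Q→ENP adds E, N, P; LQ→F adds F; EQ→DNP adds D → {D, E, F, L, N, P, Q}. Minimal: {Q}⁺ = {D, E, F, N, P, Q}; {L}⁺ = {L} — none reach the full schema.
{D, E, L}⁺: DEL→FNP adds F, N, P; N→FPQ adds Q → {D, E, F, L, N, P, Q}. Minimal: {E, L}⁺ = {E, L}; {D, L}⁺ = {D, L}; {D, E}⁺ = {D, E} — none reach the full schema.
{E, F, L}⁺: F→D adds D; DEL→FNP adds N, P; N→FPQ adds Q → {D, E, F, L, N, P, Q}. Minimal: {F, L}⁺ = {D, F, L}; {E, L}⁺ = {E, L}; {E, F}⁺ = {D, E, F} — none reach the full schema.

{L, N}, {L, Q}, {D, E, L}, {E, F, L}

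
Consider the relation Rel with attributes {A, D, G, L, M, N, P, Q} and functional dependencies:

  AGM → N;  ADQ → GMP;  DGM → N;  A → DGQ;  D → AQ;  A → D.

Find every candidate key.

{A, L}⁺: A→DGQ adds D, G, Q; ADQ→GMP adds M, P; DGM→N adds N → {A, D, G, L, M, N, P, Q}. Minimal: {L}⁺ = {L}; {A}⁺ = {A, D, G, M, N, P, Q} — none reach the full schema.
{D, L}⁺: D→AQ adds A, Q; ADQ→GMP adds G, M, P; DGM→N adds N → {A, D, G, L, M, N, P, Q}. Minimal: {L}⁺ = {L}; {D}⁺ = {A, D, G, M, N, P, Q} — none reach the full schema.

{A, L}, {D, L}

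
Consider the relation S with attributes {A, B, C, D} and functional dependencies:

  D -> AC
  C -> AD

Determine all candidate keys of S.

Attribute B never appears on the right-hand side of any dependency, so B must belong to every candidate key.
{B}⁺ = {B}, which is not all of the schema, so we must add further attributes.
{B, C}⁺: C→AD adds A, D → {A, B, C, D}. Minimal: {C}⁺ = {A, C, D}; {B}⁺ = {B} — none reach the full schema.
{B, D}⁺: D→AC adds A, C → {A, B, C, D}. Minimal: {D}⁺ = {A, C, D}; {B}⁺ = {B} — none reach the full schema.

BC; BD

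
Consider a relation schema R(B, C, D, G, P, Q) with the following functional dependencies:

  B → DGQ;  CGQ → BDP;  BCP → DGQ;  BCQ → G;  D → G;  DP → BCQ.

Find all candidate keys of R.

(B, C); (B, P); (D, P); (C, D, Q); (C, G, Q)

{B, C}⁺: B→DGQ adds D, G, Q; CGQ→BDP adds P → {B, C, D, G, P, Q}. Minimal: {C}⁺ = {C}; {B}⁺ = {B, D, G, Q} — none reach the full schema.
{B, P}⁺: B→DGQ adds D, G, Q; DP→BCQ adds C → {B, C, D, G, P, Q}. Minimal: {P}⁺ = {P}; {B}⁺ = {B, D, G, Q} — none reach the full schema.
{D, P}⁺: D→G adds G; DP→BCQ adds B, C, Q → {B, C, D, G, P, Q}. Minimal: {P}⁺ = {P}; {D}⁺ = {D, G} — none reach the full schema.
{C, D, Q}⁺: D→G adds G; CGQ→BDP adds B, P → {B, C, D, G, P, Q}. Minimal: {D, Q}⁺ = {D, G, Q}; {C, Q}⁺ = {C, Q}; {C, D}⁺ = {C, D, G} — none reach the full schema.
{C, G, Q}⁺: CGQ→BDP adds B, D, P → {B, C, D, G, P, Q}. Minimal: {G, Q}⁺ = {G, Q}; {C, Q}⁺ = {C, Q}; {C, G}⁺ = {C, G} — none reach the full schema.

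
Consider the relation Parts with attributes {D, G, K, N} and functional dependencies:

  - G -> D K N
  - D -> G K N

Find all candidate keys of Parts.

{D}⁺: D→GKN adds G, K, N → {D, G, K, N}.
{G}⁺: G→DKN adds D, K, N → {D, G, K, N}.
Any other superkey contains one of these as a subset, so there are no further candidate keys.

(D), (G)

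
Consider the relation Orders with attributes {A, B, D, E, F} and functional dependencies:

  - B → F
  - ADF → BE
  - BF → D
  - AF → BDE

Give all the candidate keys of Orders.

AB, AF

Attribute A never appears on the right-hand side of any dependency, so A must belong to every candidate key.
{A}⁺ = {A}, which is not all of the schema, so we must add further attributes.
{A, B}⁺: B→F adds F; BF→D adds D; AF→BDE adds E → {A, B, D, E, F}. Minimal: {B}⁺ = {B, D, F}; {A}⁺ = {A} — none reach the full schema.
{A, F}⁺: AF→BDE adds B, D, E → {A, B, D, E, F}. Minimal: {F}⁺ = {F}; {A}⁺ = {A} — none reach the full schema.
Any other superkey contains one of these as a subset, so there are no further candidate keys.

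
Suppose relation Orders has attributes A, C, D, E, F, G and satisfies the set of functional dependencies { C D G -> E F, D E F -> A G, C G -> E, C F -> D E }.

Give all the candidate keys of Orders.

CF, CDG

{C, F}⁺: CF→DE adds D, E; DEF→AG adds A, G → {A, C, D, E, F, G}. Minimal: {F}⁺ = {F}; {C}⁺ = {C} — none reach the full schema.
{C, D, G}⁺: CDG→EF adds E, F; DEF→AG adds A → {A, C, D, E, F, G}. Minimal: {D, G}⁺ = {D, G}; {C, G}⁺ = {C, E, G}; {C, D}⁺ = {C, D} — none reach the full schema.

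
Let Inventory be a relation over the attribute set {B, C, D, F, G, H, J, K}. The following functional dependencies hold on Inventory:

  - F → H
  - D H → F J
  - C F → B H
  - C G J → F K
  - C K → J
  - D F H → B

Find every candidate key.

(C, D, F, G), (C, D, G, H), (C, D, G, J), (C, D, G, K)

Attributes C, D, G never appear on any right-hand side, so every candidate key must contain {C, D, G}.
{C, D, G}⁺ = {C, D, G}, which is not all of the schema, so we must add further attributes.
{C, D, F, G}⁺: F→H adds H; DH→FJ adds J; CF→BH adds B; CGJ→FK adds K → {B, C, D, F, G, H, J, K}. Minimal: {D, F, G}⁺ = {B, D, F, G, H, J}; {C, F, G}⁺ = {B, C, F, G, H}; {C, D, G}⁺ = {C, D, G}; … — none reach the full schema.
{C, D, G, H}⁺: DH→FJ adds F, J; CF→BH adds B; CGJ→FK adds K → {B, C, D, F, G, H, J, K}. Minimal: {D, G, H}⁺ = {B, D, F, G, H, J}; {C, G, H}⁺ = {C, G, H}; {C, D, H}⁺ = {B, C, D, F, H, J}; … — none reach the full schema.
{C, D, G, J}⁺: CGJ→FK adds F, K; F→H adds H; CF→BH adds B → {B, C, D, F, G, H, J, K}. Minimal: {D, G, J}⁺ = {D, G, J}; {C, G, J}⁺ = {B, C, F, G, H, J, K}; {C, D, J}⁺ = {C, D, J}; … — none reach the full schema.
{C, D, G, K}⁺: CK→J adds J; CGJ→FK adds F; F→H adds H; CF→BH adds B → {B, C, D, F, G, H, J, K}. Minimal: {D, G, K}⁺ = {D, G, K}; {C, G, K}⁺ = {B, C, F, G, H, J, K}; {C, D, K}⁺ = {C, D, J, K}; … — none reach the full schema.
Any other superkey contains one of these as a subset, so there are no further candidate keys.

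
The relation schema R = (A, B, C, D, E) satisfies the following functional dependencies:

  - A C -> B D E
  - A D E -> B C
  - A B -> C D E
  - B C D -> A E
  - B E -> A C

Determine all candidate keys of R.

AB, AC, BE, ADE, BCD

{A, B}⁺: AB→CDE adds C, D, E → {A, B, C, D, E}. Minimal: {B}⁺ = {B}; {A}⁺ = {A} — none reach the full schema.
{A, C}⁺: AC→BDE adds B, D, E → {A, B, C, D, E}. Minimal: {C}⁺ = {C}; {A}⁺ = {A} — none reach the full schema.
{B, E}⁺: BE→AC adds A, C; AC→BDE adds D → {A, B, C, D, E}. Minimal: {E}⁺ = {E}; {B}⁺ = {B} — none reach the full schema.
{A, D, E}⁺: ADE→BC adds B, C → {A, B, C, D, E}. Minimal: {D, E}⁺ = {D, E}; {A, E}⁺ = {A, E}; {A, D}⁺ = {A, D} — none reach the full schema.
{B, C, D}⁺: BCD→AE adds A, E → {A, B, C, D, E}. Minimal: {C, D}⁺ = {C, D}; {B, D}⁺ = {B, D}; {B, C}⁺ = {B, C} — none reach the full schema.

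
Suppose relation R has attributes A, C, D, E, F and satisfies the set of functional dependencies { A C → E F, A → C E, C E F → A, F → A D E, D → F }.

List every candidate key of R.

(A); (D); (F)

{A}⁺: A→CE adds C, E; AC→EF adds F; F→ADE adds D → {A, C, D, E, F}.
{D}⁺: D→F adds F; F→ADE adds A, E; A→CE adds C → {A, C, D, E, F}.
{F}⁺: F→ADE adds A, D, E; A→CE adds C → {A, C, D, E, F}.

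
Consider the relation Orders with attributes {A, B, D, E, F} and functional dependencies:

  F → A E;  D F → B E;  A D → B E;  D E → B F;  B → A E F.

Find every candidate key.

AD; BD; DE; DF

{A, D}⁺: AD→BE adds B, E; DE→BF adds F → {A, B, D, E, F}.
{B, D}⁺: B→AEF adds A, E, F → {A, B, D, E, F}.
{D, E}⁺: DE→BF adds B, F; B→AEF adds A → {A, B, D, E, F}.
{D, F}⁺: F→AE adds A, E; DF→BE adds B → {A, B, D, E, F}.
Any other superkey contains one of these as a subset, so there are no further candidate keys.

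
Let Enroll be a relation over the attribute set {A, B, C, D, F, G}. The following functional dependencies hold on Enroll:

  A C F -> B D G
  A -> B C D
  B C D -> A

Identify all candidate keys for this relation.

(A, F), (B, C, D, F)

{A, F}⁺: A→BCD adds B, C, D; ACF→BDG adds G → {A, B, C, D, F, G}. Minimal: {F}⁺ = {F}; {A}⁺ = {A, B, C, D} — none reach the full schema.
{B, C, D, F}⁺: BCD→A adds A; ACF→BDG adds G → {A, B, C, D, F, G}. Minimal: {C, D, F}⁺ = {C, D, F}; {B, D, F}⁺ = {B, D, F}; {B, C, F}⁺ = {B, C, F}; … — none reach the full schema.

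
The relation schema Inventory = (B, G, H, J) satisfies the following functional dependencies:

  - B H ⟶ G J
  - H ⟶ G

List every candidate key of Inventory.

(B, H)

Attributes B, H never appear on any right-hand side, so every candidate key must contain {B, H}.
{B, H}⁺ = {B, G, H, J}, which is all of the schema, so {B, H} is the only candidate key.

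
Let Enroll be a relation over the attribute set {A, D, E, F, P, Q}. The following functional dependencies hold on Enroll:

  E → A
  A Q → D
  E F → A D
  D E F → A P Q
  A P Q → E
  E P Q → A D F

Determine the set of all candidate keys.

(E, F), (A, P, Q), (E, P, Q)

{E, F}⁺: E→A adds A; EF→AD adds D; DEF→APQ adds P, Q → {A, D, E, F, P, Q}. Minimal: {F}⁺ = {F}; {E}⁺ = {A, E} — none reach the full schema.
{A, P, Q}⁺: AQ→D adds D; APQ→E adds E; EPQ→ADF adds F → {A, D, E, F, P, Q}. Minimal: {P, Q}⁺ = {P, Q}; {A, Q}⁺ = {A, D, Q}; {A, P}⁺ = {A, P} — none reach the full schema.
{E, P, Q}⁺: E→A adds A; AQ→D adds D; EPQ→ADF adds F → {A, D, E, F, P, Q}. Minimal: {P, Q}⁺ = {P, Q}; {E, Q}⁺ = {A, D, E, Q}; {E, P}⁺ = {A, E, P} — none reach the full schema.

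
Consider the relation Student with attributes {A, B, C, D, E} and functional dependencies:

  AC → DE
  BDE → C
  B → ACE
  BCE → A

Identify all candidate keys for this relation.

{B}

Attribute B never appears on the right-hand side of any dependency, so B must belong to every candidate key.
{B}⁺ = {A, B, C, D, E}, which is all of the schema, so {B} is the only candidate key.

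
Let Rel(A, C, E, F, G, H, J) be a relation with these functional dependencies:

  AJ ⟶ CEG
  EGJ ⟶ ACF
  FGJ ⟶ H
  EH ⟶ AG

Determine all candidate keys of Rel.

(A, J), (E, G, J), (E, H, J)

{A, J}⁺: AJ→CEG adds C, E, G; EGJ→ACF adds F; FGJ→H adds H → {A, C, E, F, G, H, J}. Minimal: {J}⁺ = {J}; {A}⁺ = {A} — none reach the full schema.
{E, G, J}⁺: EGJ→ACF adds A, C, F; FGJ→H adds H → {A, C, E, F, G, H, J}. Minimal: {G, J}⁺ = {G, J}; {E, J}⁺ = {E, J}; {E, G}⁺ = {E, G} — none reach the full schema.
{E, H, J}⁺: EH→AG adds A, G; AJ→CEG adds C; EGJ→ACF adds F → {A, C, E, F, G, H, J}. Minimal: {H, J}⁺ = {H, J}; {E, J}⁺ = {E, J}; {E, H}⁺ = {A, E, G, H} — none reach the full schema.
Any other superkey contains one of these as a subset, so there are no further candidate keys.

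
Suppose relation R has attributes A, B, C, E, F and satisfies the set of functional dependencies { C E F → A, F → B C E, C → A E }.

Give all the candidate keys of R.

{F}

Attribute F never appears on the right-hand side of any dependency, so F must belong to every candidate key.
{F}⁺ = {A, B, C, E, F}, which is all of the schema, so {F} is the only candidate key.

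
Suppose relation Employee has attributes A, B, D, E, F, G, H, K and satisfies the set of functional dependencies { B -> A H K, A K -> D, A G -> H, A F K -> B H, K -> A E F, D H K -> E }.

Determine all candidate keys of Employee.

BG, GK

{B, G}⁺: B→AHK adds A, H, K; AK→D adds D; K→AEF adds E, F → {A, B, D, E, F, G, H, K}. Minimal: {G}⁺ = {G}; {B}⁺ = {A, B, D, E, F, H, K} — none reach the full schema.
{G, K}⁺: K→AEF adds A, E, F; AK→D adds D; AG→H adds H; AFK→BH adds B → {A, B, D, E, F, G, H, K}. Minimal: {K}⁺ = {A, B, D, E, F, H, K}; {G}⁺ = {G} — none reach the full schema.
Any other superkey contains one of these as a subset, so there are no further candidate keys.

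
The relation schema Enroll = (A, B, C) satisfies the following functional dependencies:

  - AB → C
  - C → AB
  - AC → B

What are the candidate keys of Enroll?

(C), (A, B)

{C}⁺: C→AB adds A, B → {A, B, C}.
{A, B}⁺: AB→C adds C → {A, B, C}.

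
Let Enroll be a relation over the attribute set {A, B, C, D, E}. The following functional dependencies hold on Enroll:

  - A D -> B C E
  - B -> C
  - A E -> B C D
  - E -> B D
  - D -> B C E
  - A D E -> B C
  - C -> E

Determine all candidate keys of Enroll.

(A, B); (A, C); (A, D); (A, E)

Attribute A never appears on the right-hand side of any dependency, so A must belong to every candidate key.
{A}⁺ = {A}, which is not all of the schema, so we must add further attributes.
{A, B}⁺: B→C adds C; C→E adds E; AE→BCD adds D → {A, B, C, D, E}. Minimal: {B}⁺ = {B, C, D, E}; {A}⁺ = {A} — none reach the full schema.
{A, C}⁺: C→E adds E; AE→BCD adds B, D → {A, B, C, D, E}. Minimal: {C}⁺ = {B, C, D, E}; {A}⁺ = {A} — none reach the full schema.
{A, D}⁺: AD→BCE adds B, C, E → {A, B, C, D, E}. Minimal: {D}⁺ = {B, C, D, E}; {A}⁺ = {A} — none reach the full schema.
{A, E}⁺: AE→BCD adds B, C, D → {A, B, C, D, E}. Minimal: {E}⁺ = {B, C, D, E}; {A}⁺ = {A} — none reach the full schema.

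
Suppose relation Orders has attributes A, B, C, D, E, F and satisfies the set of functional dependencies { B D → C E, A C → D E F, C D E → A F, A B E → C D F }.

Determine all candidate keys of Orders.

Attribute B never appears on the right-hand side of any dependency, so B must belong to every candidate key.
{B}⁺ = {B}, which is not all of the schema, so we must add further attributes.
{B, D}⁺: BD→CE adds C, E; CDE→AF adds A, F → {A, B, C, D, E, F}. Minimal: {D}⁺ = {D}; {B}⁺ = {B} — none reach the full schema.
{A, B, C}⁺: AC→DEF adds D, E, F → {A, B, C, D, E, F}. Minimal: {B, C}⁺ = {B, C}; {A, C}⁺ = {A, C, D, E, F}; {A, B}⁺ = {A, B} — none reach the full schema.
{A, B, E}⁺: ABE→CDF adds C, D, F → {A, B, C, D, E, F}. Minimal: {B, E}⁺ = {B, E}; {A, E}⁺ = {A, E}; {A, B}⁺ = {A, B} — none reach the full schema.
Any other superkey contains one of these as a subset, so there are no further candidate keys.

{B, D}, {A, B, C}, {A, B, E}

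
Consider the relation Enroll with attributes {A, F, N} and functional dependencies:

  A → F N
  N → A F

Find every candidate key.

{A}⁺: A→FN adds F, N → {A, F, N}.
{N}⁺: N→AF adds A, F → {A, F, N}.

{A}; {N}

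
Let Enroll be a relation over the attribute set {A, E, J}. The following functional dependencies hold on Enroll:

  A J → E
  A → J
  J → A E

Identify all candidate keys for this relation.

{A}⁺: A→J adds J; J→AE adds E → {A, E, J}.
{J}⁺: J→AE adds A, E → {A, E, J}.
Any other superkey contains one of these as a subset, so there are no further candidate keys.

{A}, {J}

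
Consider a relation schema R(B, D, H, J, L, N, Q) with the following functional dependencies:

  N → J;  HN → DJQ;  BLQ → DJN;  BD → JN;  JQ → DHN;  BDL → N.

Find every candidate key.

{B, L, Q}, {B, D, H, L}, {B, H, L, N}

Attributes B, L never appear on any right-hand side, so every candidate key must contain {B, L}.
{B, L}⁺ = {B, L}, which is not all of the schema, so we must add further attributes.
{B, L, Q}⁺: BLQ→DJN adds D, J, N; JQ→DHN adds H → {B, D, H, J, L, N, Q}. Minimal: {L, Q}⁺ = {L, Q}; {B, Q}⁺ = {B, Q}; {B, L}⁺ = {B, L} — none reach the full schema.
{B, D, H, L}⁺: BD→JN adds J, N; HN→DJQ adds Q → {B, D, H, J, L, N, Q}. Minimal: {D, H, L}⁺ = {D, H, L}; {B, H, L}⁺ = {B, H, L}; {B, D, L}⁺ = {B, D, J, L, N}; … — none reach the full schema.
{B, H, L, N}⁺: N→J adds J; HN→DJQ adds D, Q → {B, D, H, J, L, N, Q}. Minimal: {H, L, N}⁺ = {D, H, J, L, N, Q}; {B, L, N}⁺ = {B, J, L, N}; {B, H, N}⁺ = {B, D, H, J, N, Q}; … — none reach the full schema.
Any other superkey contains one of these as a subset, so there are no further candidate keys.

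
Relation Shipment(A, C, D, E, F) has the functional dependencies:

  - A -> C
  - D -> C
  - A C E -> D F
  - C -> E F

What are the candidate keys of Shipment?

A

{A}⁺: A→C adds C; C→EF adds E, F; ACE→DF adds D → {A, C, D, E, F}.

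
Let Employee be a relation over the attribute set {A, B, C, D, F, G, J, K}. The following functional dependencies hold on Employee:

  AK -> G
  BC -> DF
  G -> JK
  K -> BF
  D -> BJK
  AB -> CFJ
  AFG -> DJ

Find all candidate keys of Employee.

Attribute A never appears on the right-hand side of any dependency, so A must belong to every candidate key.
{A}⁺ = {A}, which is not all of the schema, so we must add further attributes.
{A, B}⁺: AB→CFJ adds C, F, J; BC→DF adds D; D→BJK adds K; AK→G adds G → {A, B, C, D, F, G, J, K}. Minimal: {B}⁺ = {B}; {A}⁺ = {A} — none reach the full schema.
{A, D}⁺: D→BJK adds B, J, K; AB→CFJ adds C, F; AK→G adds G → {A, B, C, D, F, G, J, K}. Minimal: {D}⁺ = {B, D, F, J, K}; {A}⁺ = {A} — none reach the full schema.
{A, G}⁺: G→JK adds J, K; K→BF adds B, F; AB→CFJ adds C; AFG→DJ adds D → {A, B, C, D, F, G, J, K}. Minimal: {G}⁺ = {B, F, G, J, K}; {A}⁺ = {A} — none reach the full schema.
{A, K}⁺: AK→G adds G; G→JK adds J; K→BF adds B, F; AB→CFJ adds C; AFG→DJ adds D → {A, B, C, D, F, G, J, K}. Minimal: {K}⁺ = {B, F, K}; {A}⁺ = {A} — none reach the full schema.
Any other superkey contains one of these as a subset, so there are no further candidate keys.

(A, B); (A, D); (A, G); (A, K)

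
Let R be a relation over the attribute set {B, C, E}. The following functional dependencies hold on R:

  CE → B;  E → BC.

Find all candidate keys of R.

E

{E}⁺: E→BC adds B, C → {B, C, E}.
No other minimal superkey exists.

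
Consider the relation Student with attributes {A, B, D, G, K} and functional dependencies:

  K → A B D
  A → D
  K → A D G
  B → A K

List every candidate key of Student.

{B}⁺: B→AK adds A, K; K→ABD adds D; K→ADG adds G → {A, B, D, G, K}.
{K}⁺: K→ABD adds A, B, D; K→ADG adds G → {A, B, D, G, K}.

{B}; {K}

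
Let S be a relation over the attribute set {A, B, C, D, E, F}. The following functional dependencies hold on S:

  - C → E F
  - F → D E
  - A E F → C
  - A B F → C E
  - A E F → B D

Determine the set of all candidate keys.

Attribute A never appears on the right-hand side of any dependency, so A must belong to every candidate key.
{A}⁺ = {A}, which is not all of the schema, so we must add further attributes.
{A, C}⁺: C→EF adds E, F; F→DE adds D; AEF→BD adds B → {A, B, C, D, E, F}.
{A, F}⁺: F→DE adds D, E; AEF→C adds C; AEF→BD adds B → {A, B, C, D, E, F}.
Any other superkey contains one of these as a subset, so there are no further candidate keys.

{A, C}, {A, F}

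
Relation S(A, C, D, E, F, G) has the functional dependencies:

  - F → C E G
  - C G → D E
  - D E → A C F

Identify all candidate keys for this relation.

{F}⁺: F→CEG adds C, E, G; CG→DE adds D; DE→ACF adds A → {A, C, D, E, F, G}.
{C, G}⁺: CG→DE adds D, E; DE→ACF adds A, F → {A, C, D, E, F, G}. Minimal: {G}⁺ = {G}; {C}⁺ = {C} — none reach the full schema.
{D, E}⁺: DE→ACF adds A, C, F; F→CEG adds G → {A, C, D, E, F, G}. Minimal: {E}⁺ = {E}; {D}⁺ = {D} — none reach the full schema.

(F), (C, G), (D, E)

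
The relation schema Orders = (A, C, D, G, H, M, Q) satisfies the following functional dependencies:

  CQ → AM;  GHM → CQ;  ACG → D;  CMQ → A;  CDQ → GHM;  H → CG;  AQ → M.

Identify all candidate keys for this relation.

{H, M}⁺: H→CG adds C, G; GHM→CQ adds Q; CMQ→A adds A; ACG→D adds D → {A, C, D, G, H, M, Q}.
{H, Q}⁺: H→CG adds C, G; CQ→AM adds A, M; ACG→D adds D → {A, C, D, G, H, M, Q}.
{C, D, Q}⁺: CQ→AM adds A, M; CDQ→GHM adds G, H → {A, C, D, G, H, M, Q}.
{C, G, Q}⁺: CQ→AM adds A, M; ACG→D adds D; CDQ→GHM adds H → {A, C, D, G, H, M, Q}.

{H, M}, {H, Q}, {C, D, Q}, {C, G, Q}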